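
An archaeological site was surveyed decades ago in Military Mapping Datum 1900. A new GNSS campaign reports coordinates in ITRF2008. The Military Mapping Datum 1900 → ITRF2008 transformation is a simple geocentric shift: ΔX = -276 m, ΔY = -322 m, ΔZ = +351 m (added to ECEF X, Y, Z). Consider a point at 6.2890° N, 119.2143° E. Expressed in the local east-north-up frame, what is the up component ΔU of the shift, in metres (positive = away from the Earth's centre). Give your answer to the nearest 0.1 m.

At φ = 6.2890°, λ = 119.2143°: sin φ = 0.109543, cos φ = 0.993982, sin λ = 0.872800, cos λ = -0.488078.
ΔU = cos φ cos λ·ΔX + cos φ sin λ·ΔY + sin φ·ΔZ = (0.993982)(-0.488078)(-276) + (0.993982)(0.872800)(-322) + (0.109543)(351) = -107.00 m.

ΔU = -107.0 m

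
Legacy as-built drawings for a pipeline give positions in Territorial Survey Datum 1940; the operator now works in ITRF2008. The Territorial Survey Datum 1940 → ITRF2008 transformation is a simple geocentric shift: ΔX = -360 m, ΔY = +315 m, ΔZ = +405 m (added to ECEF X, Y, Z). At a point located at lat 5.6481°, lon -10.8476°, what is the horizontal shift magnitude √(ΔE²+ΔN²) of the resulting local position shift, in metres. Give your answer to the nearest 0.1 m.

505.2 m

At φ = 5.6481°, λ = -10.8476°: sin φ = 0.098418, cos φ = 0.995145, sin λ = -0.188197, cos λ = 0.982131.
ΔE = −sin λ·ΔX + cos λ·ΔY = −(-0.188197)·(-360) + (0.982131)·(315) = 241.62 m.
ΔN = −sin φ cos λ·ΔX − sin φ sin λ·ΔY + cos φ·ΔZ = −(0.098418)(0.982131)(-360) − (0.098418)(-0.188197)(315) + (0.995145)(405) = 443.67 m.
Horizontal magnitude = √(ΔE² + ΔN²) = √(241.62² + 443.67²) = 505.19 m.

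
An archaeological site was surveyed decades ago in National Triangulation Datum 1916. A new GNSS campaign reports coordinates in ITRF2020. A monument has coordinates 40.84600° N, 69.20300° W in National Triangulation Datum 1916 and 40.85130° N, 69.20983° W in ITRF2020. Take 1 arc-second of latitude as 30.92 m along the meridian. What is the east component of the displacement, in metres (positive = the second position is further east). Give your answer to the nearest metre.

Δφ = 40.85130° − 40.84600° = +0.00530°; Δλ = -69.20983° − -69.20300° = -0.00683°.
1° of latitude = 3600 × 30.92 = 111312 m.
ΔN = Δφ × 111312 = 590.0 m; ΔE = Δλ × 111312 × cos(40.84600°) = -0.00683 × 111312 × 0.756470 = -575.1 m.

ΔE = -575 m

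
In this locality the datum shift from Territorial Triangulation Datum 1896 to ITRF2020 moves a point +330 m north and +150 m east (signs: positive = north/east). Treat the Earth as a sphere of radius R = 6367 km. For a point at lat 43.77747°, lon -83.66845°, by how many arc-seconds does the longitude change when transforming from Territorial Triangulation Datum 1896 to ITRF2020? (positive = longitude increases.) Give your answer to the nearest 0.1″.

Δλ = 6.7″

At latitude 43.77747°, cos φ = 0.722032.
One radian of longitude at latitude φ spans R cos φ, so Δλ = ΔE / (R cos φ) = 150.0 / (6367000 × 0.722032) = 3.2629e-05 rad = 6.730″.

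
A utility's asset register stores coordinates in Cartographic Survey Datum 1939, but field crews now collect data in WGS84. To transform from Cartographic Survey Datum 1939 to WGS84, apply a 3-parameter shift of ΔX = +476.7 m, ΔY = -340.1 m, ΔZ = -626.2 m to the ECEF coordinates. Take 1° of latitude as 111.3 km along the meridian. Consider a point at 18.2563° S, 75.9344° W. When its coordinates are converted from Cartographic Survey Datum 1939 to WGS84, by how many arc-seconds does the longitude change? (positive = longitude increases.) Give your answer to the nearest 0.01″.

Δλ = 12.93″

sin φ = -0.313268, cos φ = 0.949665, sin λ = -0.970018, cos λ = 0.243033.
East component: ΔE = −sin λ·ΔX + cos λ·ΔY = −(-0.970018)(476.7) + (0.243033)(-340.1) = 379.75 m.
1° of latitude spans 111300 m; at latitude φ, 1° of longitude spans that × cos φ = 105697.7 m, so Δλ = 379.75 / 105697.7 × 3600 = 12.934″.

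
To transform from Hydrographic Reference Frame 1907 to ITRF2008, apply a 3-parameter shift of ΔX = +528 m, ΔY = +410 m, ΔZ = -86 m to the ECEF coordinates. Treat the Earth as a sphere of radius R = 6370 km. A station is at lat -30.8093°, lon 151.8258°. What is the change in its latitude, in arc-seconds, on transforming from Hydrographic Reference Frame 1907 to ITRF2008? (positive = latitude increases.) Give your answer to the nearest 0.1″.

Δφ = -6.9″

sin φ = -0.512182, cos φ = 0.858877, sin λ = 0.472154, cos λ = -0.881516.
North component: ΔN = −sin φ cos λ·ΔX − sin φ sin λ·ΔY + cos φ·ΔZ = −(-0.512182)(-0.881516)(528) − (-0.512182)(0.472154)(410) + (0.858877)(-86) = -213.10 m.
1° of latitude spans πR/180 = 111177 m, so Δφ = -213.10 / 111177 × 3600 = -6.900″.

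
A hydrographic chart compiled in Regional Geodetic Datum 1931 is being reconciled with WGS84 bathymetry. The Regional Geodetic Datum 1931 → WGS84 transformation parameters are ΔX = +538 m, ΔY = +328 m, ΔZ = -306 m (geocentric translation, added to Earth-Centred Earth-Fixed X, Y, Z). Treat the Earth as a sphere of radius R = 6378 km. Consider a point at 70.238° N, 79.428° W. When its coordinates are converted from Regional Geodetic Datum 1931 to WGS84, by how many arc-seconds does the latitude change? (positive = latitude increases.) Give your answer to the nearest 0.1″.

Δφ = 3.5″

sin φ = 0.941105, cos φ = 0.338114, sin λ = -0.983025, cos λ = 0.183471.
North component: ΔN = −sin φ cos λ·ΔX − sin φ sin λ·ΔY + cos φ·ΔZ = −(0.941105)(0.183471)(538) − (0.941105)(-0.983025)(328) + (0.338114)(-306) = 107.09 m.
1° of latitude spans πR/180 = 111317 m, so Δφ = 107.09 / 111317 × 3600 = 3.463″.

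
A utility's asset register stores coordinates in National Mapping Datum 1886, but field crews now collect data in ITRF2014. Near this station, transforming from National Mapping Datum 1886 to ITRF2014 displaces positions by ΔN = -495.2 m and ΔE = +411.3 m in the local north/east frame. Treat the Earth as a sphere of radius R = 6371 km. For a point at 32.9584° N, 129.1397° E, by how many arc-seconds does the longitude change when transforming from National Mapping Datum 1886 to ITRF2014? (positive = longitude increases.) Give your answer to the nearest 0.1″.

Δλ = 15.9″

At latitude 32.9584°, cos φ = 0.839066.
One radian of longitude at latitude φ spans R cos φ, so Δλ = ΔE / (R cos φ) = 411.3 / (6371000 × 0.839066) = 7.6941e-05 rad = 15.870″.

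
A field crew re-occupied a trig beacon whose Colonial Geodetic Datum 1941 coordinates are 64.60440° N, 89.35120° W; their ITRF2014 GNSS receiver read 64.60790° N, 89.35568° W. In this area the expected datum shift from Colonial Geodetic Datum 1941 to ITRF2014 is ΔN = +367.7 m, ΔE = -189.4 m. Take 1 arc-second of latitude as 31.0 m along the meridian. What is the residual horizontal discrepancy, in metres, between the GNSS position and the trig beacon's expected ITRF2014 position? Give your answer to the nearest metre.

34 m

Observed coordinate differences: Δφ = +0.00350°, Δλ = -0.00448°.
Converting to metres (1° lat = 111600 m, cos φ = 0.428866): observed ΔN = 390.6 m, observed ΔE = -214.4 m.
Subtracting the expected shift leaves a residual of 390.6 − (367.7) = 22.9 m north and -214.4 − (-189.4) = -25.0 m east.
Residual distance = √(22.9² + (-25.0)²) = 33.9 m.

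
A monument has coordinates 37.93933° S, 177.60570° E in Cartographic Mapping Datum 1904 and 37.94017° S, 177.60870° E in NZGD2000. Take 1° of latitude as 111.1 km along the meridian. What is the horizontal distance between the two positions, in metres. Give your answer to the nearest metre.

279 m

Δφ = -37.94017° − -37.93933° = -0.00084°; Δλ = 177.60870° − 177.60570° = +0.00300°.
ΔN = Δφ × 111100 = -93.3 m; ΔE = Δλ × 111100 × cos(-37.93933°) = +0.00300 × 111100 × 0.788662 = 262.9 m.
Distance = √(ΔE² + ΔN²) = √(262.9² + (-93.3)²) = 278.9 m.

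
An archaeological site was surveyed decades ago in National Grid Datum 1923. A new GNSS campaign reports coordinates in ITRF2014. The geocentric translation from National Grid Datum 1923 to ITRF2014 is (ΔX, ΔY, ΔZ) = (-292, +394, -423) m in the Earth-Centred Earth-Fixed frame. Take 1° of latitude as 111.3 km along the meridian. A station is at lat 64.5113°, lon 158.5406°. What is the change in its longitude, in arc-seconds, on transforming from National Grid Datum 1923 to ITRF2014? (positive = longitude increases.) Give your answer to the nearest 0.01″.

sin φ = 0.902670, cos φ = 0.430333, sin λ = 0.365842, cos λ = -0.930677.
East component: ΔE = −sin λ·ΔX + cos λ·ΔY = −(0.365842)(-292) + (-0.930677)(394) = -259.86 m.
1° of latitude spans 111300 m; at latitude φ, 1° of longitude spans that × cos φ = 47896.1 m, so Δλ = -259.86 / 47896.1 × 3600 = -19.532″.

Δλ = -19.53″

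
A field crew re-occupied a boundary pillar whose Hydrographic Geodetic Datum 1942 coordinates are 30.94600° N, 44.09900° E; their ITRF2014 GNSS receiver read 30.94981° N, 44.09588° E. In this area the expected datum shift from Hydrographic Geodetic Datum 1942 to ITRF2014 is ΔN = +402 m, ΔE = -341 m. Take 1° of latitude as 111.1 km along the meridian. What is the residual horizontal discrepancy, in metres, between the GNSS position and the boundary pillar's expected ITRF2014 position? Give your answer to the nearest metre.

49 m

Observed coordinate differences: Δφ = +0.00381°, Δλ = -0.00312°.
Converting to metres (1° lat = 111100 m, cos φ = 0.857652): observed ΔN = 423.3 m, observed ΔE = -297.3 m.
Subtracting the expected shift leaves a residual of 423.3 − (402) = 21.3 m north and -297.3 − (-341) = 43.7 m east.
Residual distance = √(21.3² + 43.7²) = 48.6 m.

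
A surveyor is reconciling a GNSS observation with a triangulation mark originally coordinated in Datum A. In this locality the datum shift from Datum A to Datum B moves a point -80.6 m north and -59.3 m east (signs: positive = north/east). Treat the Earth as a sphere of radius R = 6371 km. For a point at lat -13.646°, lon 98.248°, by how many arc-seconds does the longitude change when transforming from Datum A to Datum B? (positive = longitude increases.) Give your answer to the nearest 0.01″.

At latitude -13.646°, cos φ = 0.971772.
One radian of longitude at latitude φ spans R cos φ, so Δλ = ΔE / (R cos φ) = -59.3 / (6371000 × 0.971772) = -9.5782e-06 rad = -1.976″.

Δλ = -1.98″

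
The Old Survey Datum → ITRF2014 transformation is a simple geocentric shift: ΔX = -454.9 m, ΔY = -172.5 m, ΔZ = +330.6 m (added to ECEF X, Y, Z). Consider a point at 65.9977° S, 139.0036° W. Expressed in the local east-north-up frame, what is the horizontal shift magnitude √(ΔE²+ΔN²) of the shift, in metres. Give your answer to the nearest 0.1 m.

576.6 m

At φ = -65.9977°, λ = -139.0036°: sin φ = -0.913529, cos φ = 0.406773, sin λ = -0.656012, cos λ = -0.754751.
ΔE = −sin λ·ΔX + cos λ·ΔY = −(-0.656012)·(-454.9) + (-0.754751)·(-172.5) = -168.23 m.
ΔN = −sin φ cos λ·ΔX − sin φ sin λ·ΔY + cos φ·ΔZ = −(-0.913529)(-0.754751)(-454.9) − (-0.913529)(-0.656012)(-172.5) + (0.406773)(330.6) = 551.50 m.
Horizontal magnitude = √(ΔE² + ΔN²) = √((-168.23)² + 551.50²) = 576.59 m.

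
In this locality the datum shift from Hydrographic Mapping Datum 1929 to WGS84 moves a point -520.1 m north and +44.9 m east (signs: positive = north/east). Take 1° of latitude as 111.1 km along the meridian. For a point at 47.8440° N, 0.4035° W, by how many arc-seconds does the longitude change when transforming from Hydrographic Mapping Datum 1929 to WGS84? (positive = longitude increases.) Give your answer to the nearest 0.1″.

At latitude 47.8440°, cos φ = 0.671151.
1° of longitude at this latitude = 111.1 × cos φ = 74.56 km, so Δλ = 44.9 / 74564.9 = 0.0006022° = 2.168″.

Δλ = 2.2″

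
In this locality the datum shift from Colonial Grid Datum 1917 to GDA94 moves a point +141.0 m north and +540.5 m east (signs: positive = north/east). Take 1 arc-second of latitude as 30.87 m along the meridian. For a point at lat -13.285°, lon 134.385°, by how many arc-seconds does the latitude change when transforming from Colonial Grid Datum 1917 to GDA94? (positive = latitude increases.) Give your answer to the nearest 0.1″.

1″ of latitude = 30.87 m, so Δφ = 141.0 / 30.87 = 4.568″.

Δφ = 4.6″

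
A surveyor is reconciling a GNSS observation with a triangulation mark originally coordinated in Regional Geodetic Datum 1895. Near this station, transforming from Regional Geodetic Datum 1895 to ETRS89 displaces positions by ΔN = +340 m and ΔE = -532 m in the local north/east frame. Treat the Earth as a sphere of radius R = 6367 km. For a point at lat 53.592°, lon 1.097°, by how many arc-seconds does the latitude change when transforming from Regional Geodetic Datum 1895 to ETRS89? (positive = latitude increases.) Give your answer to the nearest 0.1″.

Δφ = 11.0″

On a sphere of radius R, 1 rad of latitude = R, so Δφ = ΔN / R = 340.0 / 6367000 = 5.3400e-05 rad = 11.015″.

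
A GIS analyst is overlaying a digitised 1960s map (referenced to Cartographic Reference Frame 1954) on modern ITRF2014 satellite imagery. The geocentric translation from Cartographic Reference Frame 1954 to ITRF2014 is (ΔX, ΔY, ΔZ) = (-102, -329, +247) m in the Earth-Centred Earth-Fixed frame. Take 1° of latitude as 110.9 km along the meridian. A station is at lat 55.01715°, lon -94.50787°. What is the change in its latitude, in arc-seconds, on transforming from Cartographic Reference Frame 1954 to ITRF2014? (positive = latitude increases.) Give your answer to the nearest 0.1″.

sin φ = 0.819324, cos φ = 0.573331, sin λ = -0.996907, cos λ = -0.078596.
North component: ΔN = −sin φ cos λ·ΔX − sin φ sin λ·ΔY + cos φ·ΔZ = −(0.819324)(-0.078596)(-102) − (0.819324)(-0.996907)(-329) + (0.573331)(247) = -133.68 m.
1° of latitude spans 110900 m, so Δφ = -133.68 / 110900 × 3600 = -4.339″.

Δφ = -4.3″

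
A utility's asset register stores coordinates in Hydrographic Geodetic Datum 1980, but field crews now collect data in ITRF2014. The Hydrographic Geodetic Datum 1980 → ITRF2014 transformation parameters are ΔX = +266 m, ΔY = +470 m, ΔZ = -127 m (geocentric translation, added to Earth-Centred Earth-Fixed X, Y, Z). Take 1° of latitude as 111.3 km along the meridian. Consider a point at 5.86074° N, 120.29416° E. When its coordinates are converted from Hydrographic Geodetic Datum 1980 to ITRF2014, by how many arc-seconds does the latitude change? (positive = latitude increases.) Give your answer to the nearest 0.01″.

sin φ = 0.102111, cos φ = 0.994773, sin λ = 0.863447, cos λ = -0.504440.
North component: ΔN = −sin φ cos λ·ΔX − sin φ sin λ·ΔY + cos φ·ΔZ = −(0.102111)(-0.504440)(266) − (0.102111)(0.863447)(470) + (0.994773)(-127) = -154.07 m.
1° of latitude spans 111300 m, so Δφ = -154.07 / 111300 × 3600 = -4.984″.

Δφ = -4.98″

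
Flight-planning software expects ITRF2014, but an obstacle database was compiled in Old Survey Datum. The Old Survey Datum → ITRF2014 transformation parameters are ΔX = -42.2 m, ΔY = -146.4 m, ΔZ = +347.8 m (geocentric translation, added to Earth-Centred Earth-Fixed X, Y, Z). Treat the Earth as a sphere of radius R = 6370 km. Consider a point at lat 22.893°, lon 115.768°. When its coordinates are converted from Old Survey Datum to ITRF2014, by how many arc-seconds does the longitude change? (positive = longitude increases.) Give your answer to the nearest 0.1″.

sin φ = 0.389011, cos φ = 0.921233, sin λ = 0.900562, cos λ = -0.434728.
East component: ΔE = −sin λ·ΔX + cos λ·ΔY = −(0.900562)(-42.2) + (-0.434728)(-146.4) = 101.65 m.
1° of latitude spans πR/180 = 111177 m; at latitude φ, 1° of longitude spans that × cos φ = 102420.4 m, so Δλ = 101.65 / 102420.4 × 3600 = 3.573″.

Δλ = 3.6″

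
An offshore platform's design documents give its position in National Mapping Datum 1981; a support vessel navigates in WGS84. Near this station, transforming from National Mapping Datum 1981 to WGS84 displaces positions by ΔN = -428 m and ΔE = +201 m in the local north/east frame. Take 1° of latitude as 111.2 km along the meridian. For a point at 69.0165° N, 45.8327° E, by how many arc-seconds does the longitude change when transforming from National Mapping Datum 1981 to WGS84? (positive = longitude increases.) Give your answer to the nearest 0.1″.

Δλ = 18.2″

At latitude 69.0165°, cos φ = 0.358099.
1° of longitude at this latitude = 111.2 × cos φ = 39.82 km, so Δλ = 201.0 / 39820.6 = 0.0050476° = 18.171″.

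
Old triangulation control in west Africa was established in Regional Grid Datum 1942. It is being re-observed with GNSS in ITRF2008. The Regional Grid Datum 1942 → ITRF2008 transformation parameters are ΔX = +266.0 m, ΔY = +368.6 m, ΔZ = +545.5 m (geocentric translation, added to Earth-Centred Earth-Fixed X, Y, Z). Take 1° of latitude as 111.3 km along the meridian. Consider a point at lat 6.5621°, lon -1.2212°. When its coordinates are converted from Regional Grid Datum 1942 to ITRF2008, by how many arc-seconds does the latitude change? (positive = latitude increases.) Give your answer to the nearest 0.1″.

sin φ = 0.114280, cos φ = 0.993449, sin λ = -0.021312, cos λ = 0.999773.
North component: ΔN = −sin φ cos λ·ΔX − sin φ sin λ·ΔY + cos φ·ΔZ = −(0.114280)(0.999773)(266.0) − (0.114280)(-0.021312)(368.6) + (0.993449)(545.5) = 512.43 m.
1° of latitude spans 111300 m, so Δφ = 512.43 / 111300 × 3600 = 16.575″.

Δφ = 16.6″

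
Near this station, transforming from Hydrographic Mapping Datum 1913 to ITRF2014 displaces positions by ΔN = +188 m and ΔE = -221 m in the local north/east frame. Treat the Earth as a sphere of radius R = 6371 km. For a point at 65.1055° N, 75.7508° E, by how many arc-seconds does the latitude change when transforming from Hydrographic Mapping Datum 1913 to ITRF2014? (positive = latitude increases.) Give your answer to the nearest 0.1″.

On a sphere of radius R, 1 rad of latitude = R, so Δφ = ΔN / R = 188.0 / 6371000 = 2.9509e-05 rad = 6.087″.

Δφ = 6.1″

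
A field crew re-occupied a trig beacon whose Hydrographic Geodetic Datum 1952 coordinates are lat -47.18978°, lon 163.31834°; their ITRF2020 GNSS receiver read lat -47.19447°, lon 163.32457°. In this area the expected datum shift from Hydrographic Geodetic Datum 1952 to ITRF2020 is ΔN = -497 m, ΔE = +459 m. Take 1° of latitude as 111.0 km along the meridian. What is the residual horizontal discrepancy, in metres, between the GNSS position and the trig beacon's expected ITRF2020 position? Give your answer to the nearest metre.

Observed coordinate differences: Δφ = -0.00469°, Δλ = +0.00623°.
Converting to metres (1° lat = 111000 m, cos φ = 0.679572): observed ΔN = -520.6 m, observed ΔE = 469.9 m.
Subtracting the expected shift leaves a residual of -520.6 − (-497) = -23.6 m north and 469.9 − (459) = 10.9 m east.
Residual distance = √((-23.6)² + 10.9²) = 26.0 m.

26 m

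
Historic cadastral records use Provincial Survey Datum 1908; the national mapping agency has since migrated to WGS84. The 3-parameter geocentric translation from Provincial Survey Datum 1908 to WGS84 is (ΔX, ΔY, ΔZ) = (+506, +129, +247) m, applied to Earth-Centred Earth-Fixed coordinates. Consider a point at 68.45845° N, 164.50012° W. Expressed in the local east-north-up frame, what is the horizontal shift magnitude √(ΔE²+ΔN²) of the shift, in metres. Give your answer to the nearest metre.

576 m

At φ = 68.45845°, λ = -164.50012°: sin φ = 0.930152, cos φ = 0.367176, sin λ = -0.267236, cos λ = -0.963631.
ΔE = −sin λ·ΔX + cos λ·ΔY = −(-0.267236)·(506) + (-0.963631)·(129) = 10.91 m.
ΔN = −sin φ cos λ·ΔX − sin φ sin λ·ΔY + cos φ·ΔZ = −(0.930152)(-0.963631)(506) − (0.930152)(-0.267236)(129) + (0.367176)(247) = 576.30 m.
Horizontal magnitude = √(ΔE² + ΔN²) = √(10.91² + 576.30²) = 576.40 m.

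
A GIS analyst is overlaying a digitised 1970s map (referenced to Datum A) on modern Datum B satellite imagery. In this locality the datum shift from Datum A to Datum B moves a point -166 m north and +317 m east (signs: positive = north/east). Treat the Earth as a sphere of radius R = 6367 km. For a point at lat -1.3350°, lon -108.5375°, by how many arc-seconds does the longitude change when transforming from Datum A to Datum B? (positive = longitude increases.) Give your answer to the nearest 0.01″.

Δλ = 10.27″

At latitude -1.3350°, cos φ = 0.999729.
One radian of longitude at latitude φ spans R cos φ, so Δλ = ΔE / (R cos φ) = 317.0 / (6367000 × 0.999729) = 4.9801e-05 rad = 10.272″.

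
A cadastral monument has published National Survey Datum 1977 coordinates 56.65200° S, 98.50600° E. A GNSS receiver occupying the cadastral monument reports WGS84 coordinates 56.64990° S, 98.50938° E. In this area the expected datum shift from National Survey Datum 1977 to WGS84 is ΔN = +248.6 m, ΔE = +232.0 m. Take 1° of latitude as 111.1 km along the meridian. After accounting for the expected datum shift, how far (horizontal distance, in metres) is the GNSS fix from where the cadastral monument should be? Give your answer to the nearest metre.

30 m

Observed coordinate differences: Δφ = +0.00210°, Δλ = +0.00338°.
Converting to metres (1° lat = 111100 m, cos φ = 0.549723): observed ΔN = 233.3 m, observed ΔE = 206.4 m.
Subtracting the expected shift leaves a residual of 233.3 − (248.6) = -15.3 m north and 206.4 − (232.0) = -25.6 m east.
Residual distance = √((-15.3)² + (-25.6)²) = 29.8 m.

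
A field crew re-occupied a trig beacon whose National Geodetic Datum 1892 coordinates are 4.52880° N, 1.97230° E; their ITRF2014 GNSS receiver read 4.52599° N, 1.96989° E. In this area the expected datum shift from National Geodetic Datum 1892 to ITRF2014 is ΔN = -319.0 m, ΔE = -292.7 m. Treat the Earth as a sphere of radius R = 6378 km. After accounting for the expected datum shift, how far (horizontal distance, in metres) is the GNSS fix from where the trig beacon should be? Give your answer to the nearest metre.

Observed coordinate differences: Δφ = -0.00281°, Δλ = -0.00241°.
Converting to metres (1° lat = 111317 m, cos φ = 0.996878): observed ΔN = -312.8 m, observed ΔE = -267.4 m.
Subtracting the expected shift leaves a residual of -312.8 − (-319.0) = 6.2 m north and -267.4 − (-292.7) = 25.3 m east.
Residual distance = √(6.2² + 25.3²) = 26.0 m.

26 m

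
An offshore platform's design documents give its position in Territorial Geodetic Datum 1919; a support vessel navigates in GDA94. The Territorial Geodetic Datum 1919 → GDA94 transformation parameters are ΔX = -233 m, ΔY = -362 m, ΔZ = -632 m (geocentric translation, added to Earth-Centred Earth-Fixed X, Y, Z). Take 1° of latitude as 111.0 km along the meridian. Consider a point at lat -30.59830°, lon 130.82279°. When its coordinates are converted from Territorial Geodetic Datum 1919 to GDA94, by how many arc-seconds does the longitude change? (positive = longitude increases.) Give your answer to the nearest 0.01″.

sin φ = -0.509016, cos φ = 0.860757, sin λ = 0.756735, cos λ = -0.653722.
East component: ΔE = −sin λ·ΔX + cos λ·ΔY = −(0.756735)(-233) + (-0.653722)(-362) = 412.97 m.
1° of latitude spans 111000 m; at latitude φ, 1° of longitude spans that × cos φ = 95544.0 m, so Δλ = 412.97 / 95544.0 × 3600 = 15.560″.

Δλ = 15.56″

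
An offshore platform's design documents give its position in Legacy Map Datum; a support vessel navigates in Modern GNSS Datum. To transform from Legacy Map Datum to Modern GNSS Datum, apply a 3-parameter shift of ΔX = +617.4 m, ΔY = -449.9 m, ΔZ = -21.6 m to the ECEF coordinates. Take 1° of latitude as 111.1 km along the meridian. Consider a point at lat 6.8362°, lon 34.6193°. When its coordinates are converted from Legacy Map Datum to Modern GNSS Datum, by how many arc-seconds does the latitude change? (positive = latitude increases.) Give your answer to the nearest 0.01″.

Δφ = -1.67″

sin φ = 0.119031, cos φ = 0.992891, sin λ = 0.568121, cos λ = 0.822945.
North component: ΔN = −sin φ cos λ·ΔX − sin φ sin λ·ΔY + cos φ·ΔZ = −(0.119031)(0.822945)(617.4) − (0.119031)(0.568121)(-449.9) + (0.992891)(-21.6) = -51.50 m.
1° of latitude spans 111100 m, so Δφ = -51.50 / 111100 × 3600 = -1.669″.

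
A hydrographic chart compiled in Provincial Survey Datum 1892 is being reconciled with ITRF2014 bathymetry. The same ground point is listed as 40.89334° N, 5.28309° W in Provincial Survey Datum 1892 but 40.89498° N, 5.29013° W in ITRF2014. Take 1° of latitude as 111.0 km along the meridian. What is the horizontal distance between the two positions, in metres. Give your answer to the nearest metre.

Δφ = 40.89498° − 40.89334° = +0.00164°; Δλ = -5.29013° − -5.28309° = -0.00704°.
ΔN = Δφ × 111000 = 182.0 m; ΔE = Δλ × 111000 × cos(40.89334°) = -0.00704 × 111000 × 0.755930 = -590.7 m.
Distance = √(ΔE² + ΔN²) = √((-590.7)² + 182.0²) = 618.1 m.

618 m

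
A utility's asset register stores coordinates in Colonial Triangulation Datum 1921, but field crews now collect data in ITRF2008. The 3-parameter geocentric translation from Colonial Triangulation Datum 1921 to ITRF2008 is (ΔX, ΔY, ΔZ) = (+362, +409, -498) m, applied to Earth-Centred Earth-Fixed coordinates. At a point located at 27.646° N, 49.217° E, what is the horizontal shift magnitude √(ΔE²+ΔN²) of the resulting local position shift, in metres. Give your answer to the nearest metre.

At φ = 27.646°, λ = 49.217°: sin φ = 0.464007, cos φ = 0.885831, sin λ = 0.757189, cos λ = 0.653196.
ΔE = −sin λ·ΔX + cos λ·ΔY = −(0.757189)·(362) + (0.653196)·(409) = -6.95 m.
ΔN = −sin φ cos λ·ΔX − sin φ sin λ·ΔY + cos φ·ΔZ = −(0.464007)(0.653196)(362) − (0.464007)(0.757189)(409) + (0.885831)(-498) = -694.56 m.
Horizontal magnitude = √(ΔE² + ΔN²) = √((-6.95)² + (-694.56)²) = 694.60 m.

695 m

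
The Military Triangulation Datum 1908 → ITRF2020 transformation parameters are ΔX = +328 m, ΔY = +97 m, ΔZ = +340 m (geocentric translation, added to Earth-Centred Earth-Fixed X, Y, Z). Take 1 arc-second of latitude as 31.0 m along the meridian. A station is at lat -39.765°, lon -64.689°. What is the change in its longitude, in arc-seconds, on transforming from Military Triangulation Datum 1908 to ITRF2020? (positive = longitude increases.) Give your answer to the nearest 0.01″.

sin φ = -0.639640, cos φ = 0.768674, sin λ = -0.904000, cos λ = 0.427531.
East component: ΔE = −sin λ·ΔX + cos λ·ΔY = −(-0.904000)(328) + (0.427531)(97) = 337.98 m.
1° of latitude spans 3600 × 31.00 = 111600 m; at latitude φ, 1° of longitude spans that × cos φ = 85784.1 m, so Δλ = 337.98 / 85784.1 × 3600 = 14.184″.

Δλ = 14.18″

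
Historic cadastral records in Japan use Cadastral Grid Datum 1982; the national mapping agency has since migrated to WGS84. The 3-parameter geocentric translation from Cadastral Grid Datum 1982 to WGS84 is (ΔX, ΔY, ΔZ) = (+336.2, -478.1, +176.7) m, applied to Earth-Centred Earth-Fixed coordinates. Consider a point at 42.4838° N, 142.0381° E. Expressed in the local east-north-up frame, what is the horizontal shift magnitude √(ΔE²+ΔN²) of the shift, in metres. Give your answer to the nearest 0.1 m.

535.7 m

The local east axis at (φ, λ) is (−sin λ, cos λ, 0), so ΔE = −sin(142.0381°)·336.2 + cos(142.0381°)·(-478.1) = 170.13 m.
The local north axis is (−sin φ cos λ, −sin φ sin λ, cos φ), giving ΔN = 179.021 + 198.628 + 130.311 = 507.96 m.
Horizontal magnitude = √(ΔE² + ΔN²) = √(170.13² + 507.96²) = 535.69 m.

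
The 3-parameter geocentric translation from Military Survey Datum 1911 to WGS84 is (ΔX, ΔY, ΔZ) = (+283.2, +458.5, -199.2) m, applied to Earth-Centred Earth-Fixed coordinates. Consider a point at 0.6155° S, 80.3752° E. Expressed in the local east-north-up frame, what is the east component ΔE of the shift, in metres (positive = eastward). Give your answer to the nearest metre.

At φ = -0.6155°, λ = 80.3752°: sin φ = -0.010742, cos φ = 0.999942, sin λ = 0.985924, cos λ = 0.167196.
ΔE = −sin λ·ΔX + cos λ·ΔY = −(0.985924)·(283.2) + (0.167196)·(458.5) = -202.55 m.

ΔE = -203 m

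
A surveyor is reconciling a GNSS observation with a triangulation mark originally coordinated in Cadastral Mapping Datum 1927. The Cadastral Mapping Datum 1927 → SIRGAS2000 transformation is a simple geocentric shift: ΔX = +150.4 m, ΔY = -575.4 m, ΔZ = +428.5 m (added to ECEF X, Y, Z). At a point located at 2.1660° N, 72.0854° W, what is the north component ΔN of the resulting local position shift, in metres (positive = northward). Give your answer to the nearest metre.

ΔN = 406 m

The local north axis is (−sin φ cos λ, −sin φ sin λ, cos φ), giving ΔN = -1.748 − 20.693 + 428.194 = 405.75 m.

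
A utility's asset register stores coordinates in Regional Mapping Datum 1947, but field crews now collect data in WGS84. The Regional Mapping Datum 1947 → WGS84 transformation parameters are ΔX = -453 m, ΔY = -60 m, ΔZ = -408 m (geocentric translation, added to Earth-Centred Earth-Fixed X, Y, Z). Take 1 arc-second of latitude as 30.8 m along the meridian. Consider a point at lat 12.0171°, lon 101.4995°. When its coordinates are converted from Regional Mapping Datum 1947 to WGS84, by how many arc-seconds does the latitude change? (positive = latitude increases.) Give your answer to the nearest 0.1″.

Δφ = -13.2″

sin φ = 0.208204, cos φ = 0.978086, sin λ = 0.979926, cos λ = -0.199359.
North component: ΔN = −sin φ cos λ·ΔX − sin φ sin λ·ΔY + cos φ·ΔZ = −(0.208204)(-0.199359)(-453) − (0.208204)(0.979926)(-60) + (0.978086)(-408) = -405.62 m.
1° of latitude spans 3600 × 30.80 = 110880 m, so Δφ = -405.62 / 110880 × 3600 = -13.169″.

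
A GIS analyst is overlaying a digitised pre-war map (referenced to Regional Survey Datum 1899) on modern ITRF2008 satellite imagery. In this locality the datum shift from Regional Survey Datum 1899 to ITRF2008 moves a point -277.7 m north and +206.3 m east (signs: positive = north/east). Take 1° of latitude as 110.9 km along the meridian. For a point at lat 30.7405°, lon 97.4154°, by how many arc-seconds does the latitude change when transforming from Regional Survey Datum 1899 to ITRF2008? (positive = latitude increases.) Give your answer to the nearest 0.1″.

Δφ = -9.0″

1° of latitude = 110.9 km, so Δφ = -277.7 / 110900 = -0.0025041° = -9.015″.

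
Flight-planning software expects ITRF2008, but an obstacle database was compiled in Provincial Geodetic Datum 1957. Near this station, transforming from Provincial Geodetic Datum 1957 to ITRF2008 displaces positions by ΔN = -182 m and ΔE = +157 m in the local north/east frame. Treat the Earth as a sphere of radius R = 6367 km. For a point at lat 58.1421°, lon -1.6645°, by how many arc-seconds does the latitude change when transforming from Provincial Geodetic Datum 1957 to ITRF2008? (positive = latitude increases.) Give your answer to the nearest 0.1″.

Δφ = -5.9″

On a sphere of radius R, 1 rad of latitude = R, so Δφ = ΔN / R = -182.0 / 6367000 = -2.8585e-05 rad = -5.896″.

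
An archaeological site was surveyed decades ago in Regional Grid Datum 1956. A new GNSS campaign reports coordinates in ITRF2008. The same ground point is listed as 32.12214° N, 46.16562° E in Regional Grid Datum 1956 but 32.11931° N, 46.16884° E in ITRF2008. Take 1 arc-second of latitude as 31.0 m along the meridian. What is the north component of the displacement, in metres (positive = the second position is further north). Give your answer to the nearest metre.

ΔN = -316 m

Δφ = 32.11931° − 32.12214° = -0.00283°; Δλ = 46.16884° − 46.16562° = +0.00322°.
1° of latitude = 3600 × 31.00 = 111600 m.
ΔN = Δφ × 111600 = -315.8 m; ΔE = Δλ × 111600 × cos(32.12214°) = +0.00322 × 111600 × 0.846917 = 304.3 m.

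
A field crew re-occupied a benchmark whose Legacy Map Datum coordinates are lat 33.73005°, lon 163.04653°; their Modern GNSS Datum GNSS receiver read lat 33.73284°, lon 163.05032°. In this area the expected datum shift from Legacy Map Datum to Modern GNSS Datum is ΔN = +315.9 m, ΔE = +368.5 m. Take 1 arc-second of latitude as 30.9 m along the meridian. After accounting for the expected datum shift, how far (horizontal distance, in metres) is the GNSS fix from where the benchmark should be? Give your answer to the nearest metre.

Observed coordinate differences: Δφ = +0.00279°, Δλ = +0.00379°.
Converting to metres (1° lat = 111240 m, cos φ = 0.831663): observed ΔN = 310.4 m, observed ΔE = 350.6 m.
Subtracting the expected shift leaves a residual of 310.4 − (315.9) = -5.5 m north and 350.6 − (368.5) = -17.9 m east.
Residual distance = √((-5.5)² + (-17.9)²) = 18.7 m.

19 m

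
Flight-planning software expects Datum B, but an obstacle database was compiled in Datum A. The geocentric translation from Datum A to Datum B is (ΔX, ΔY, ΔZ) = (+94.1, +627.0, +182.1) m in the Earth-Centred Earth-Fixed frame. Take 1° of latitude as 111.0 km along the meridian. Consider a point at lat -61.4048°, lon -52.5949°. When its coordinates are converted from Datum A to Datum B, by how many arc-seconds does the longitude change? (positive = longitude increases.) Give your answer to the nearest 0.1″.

sin φ = -0.878023, cos φ = 0.478618, sin λ = -0.794361, cos λ = 0.607447.
East component: ΔE = −sin λ·ΔX + cos λ·ΔY = −(-0.794361)(94.1) + (0.607447)(627.0) = 455.62 m.
1° of latitude spans 111000 m; at latitude φ, 1° of longitude spans that × cos φ = 53126.6 m, so Δλ = 455.62 / 53126.6 × 3600 = 30.874″.

Δλ = 30.9″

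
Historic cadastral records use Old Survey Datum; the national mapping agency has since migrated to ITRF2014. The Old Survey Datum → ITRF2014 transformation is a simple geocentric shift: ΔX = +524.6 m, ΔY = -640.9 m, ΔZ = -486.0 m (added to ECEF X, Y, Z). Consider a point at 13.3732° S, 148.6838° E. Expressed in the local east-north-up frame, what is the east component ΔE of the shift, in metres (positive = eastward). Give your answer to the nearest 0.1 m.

The local east axis at (φ, λ) is (−sin λ, cos λ, 0), so ΔE = −sin(148.6838°)·524.6 + cos(148.6838°)·(-640.9) = 274.86 m.

ΔE = 274.9 m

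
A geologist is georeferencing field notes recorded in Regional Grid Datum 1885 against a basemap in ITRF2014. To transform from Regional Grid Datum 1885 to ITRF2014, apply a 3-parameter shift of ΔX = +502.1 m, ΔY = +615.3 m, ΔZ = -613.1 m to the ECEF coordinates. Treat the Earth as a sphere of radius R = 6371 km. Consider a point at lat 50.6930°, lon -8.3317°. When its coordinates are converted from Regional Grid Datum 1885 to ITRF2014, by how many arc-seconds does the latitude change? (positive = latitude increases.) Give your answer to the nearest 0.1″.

Δφ = -22.8″

sin φ = 0.773763, cos φ = 0.633475, sin λ = -0.144904, cos λ = 0.989446.
North component: ΔN = −sin φ cos λ·ΔX − sin φ sin λ·ΔY + cos φ·ΔZ = −(0.773763)(0.989446)(502.1) − (0.773763)(-0.144904)(615.3) + (0.633475)(-613.1) = -703.80 m.
1° of latitude spans πR/180 = 111195 m, so Δφ = -703.80 / 111195 × 3600 = -22.786″.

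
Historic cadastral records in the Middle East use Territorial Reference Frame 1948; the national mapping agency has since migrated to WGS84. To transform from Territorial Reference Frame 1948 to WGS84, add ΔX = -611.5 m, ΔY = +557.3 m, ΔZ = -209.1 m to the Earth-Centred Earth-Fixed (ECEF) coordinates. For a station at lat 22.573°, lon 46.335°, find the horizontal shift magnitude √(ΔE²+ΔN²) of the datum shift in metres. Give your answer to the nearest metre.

848 m

At φ = 22.573°, λ = 46.335°: sin φ = 0.383860, cos φ = 0.923391, sin λ = 0.723389, cos λ = 0.690441.
ΔE = −sin λ·ΔX + cos λ·ΔY = −(0.723389)·(-611.5) + (0.690441)·(557.3) = 827.13 m.
ΔN = −sin φ cos λ·ΔX − sin φ sin λ·ΔY + cos φ·ΔZ = −(0.383860)(0.690441)(-611.5) − (0.383860)(0.723389)(557.3) + (0.923391)(-209.1) = -185.76 m.
Horizontal magnitude = √(ΔE² + ΔN²) = √(827.13² + (-185.76)²) = 847.74 m.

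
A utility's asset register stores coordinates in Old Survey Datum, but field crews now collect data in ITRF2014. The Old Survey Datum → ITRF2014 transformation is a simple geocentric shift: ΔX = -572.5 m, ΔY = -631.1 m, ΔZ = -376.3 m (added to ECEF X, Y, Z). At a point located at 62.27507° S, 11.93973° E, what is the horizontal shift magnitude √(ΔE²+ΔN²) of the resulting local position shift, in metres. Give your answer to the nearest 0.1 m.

The local east axis at (φ, λ) is (−sin λ, cos λ, 0), so ΔE = −sin(11.93973°)·(-572.5) + cos(11.93973°)·(-631.1) = -499.01 m.
The local north axis is (−sin φ cos λ, −sin φ sin λ, cos φ), giving ΔN = -495.808 − 115.574 − 175.065 = -786.45 m.
Horizontal magnitude = √(ΔE² + ΔN²) = √((-499.01)² + (-786.45)²) = 931.40 m.

931.4 m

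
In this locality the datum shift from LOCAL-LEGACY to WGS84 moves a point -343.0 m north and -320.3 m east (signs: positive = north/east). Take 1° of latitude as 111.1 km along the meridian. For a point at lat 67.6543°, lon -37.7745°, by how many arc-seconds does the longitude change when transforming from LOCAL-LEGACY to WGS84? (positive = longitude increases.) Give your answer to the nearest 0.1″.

Δλ = -27.3″

At latitude 67.6543°, cos φ = 0.380194.
1° of longitude at this latitude = 111.1 × cos φ = 42.24 km, so Δλ = -320.3 / 42239.6 = -0.0075829° = -27.299″.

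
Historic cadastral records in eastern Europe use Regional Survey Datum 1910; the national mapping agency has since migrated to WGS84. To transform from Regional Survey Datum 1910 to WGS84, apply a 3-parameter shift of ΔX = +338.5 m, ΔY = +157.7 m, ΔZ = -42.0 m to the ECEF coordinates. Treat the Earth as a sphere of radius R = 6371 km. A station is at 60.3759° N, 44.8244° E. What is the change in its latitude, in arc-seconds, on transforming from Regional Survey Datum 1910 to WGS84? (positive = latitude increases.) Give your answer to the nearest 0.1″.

Δφ = -10.6″

sin φ = 0.869287, cos φ = 0.494308, sin λ = 0.704936, cos λ = 0.709271.
North component: ΔN = −sin φ cos λ·ΔX − sin φ sin λ·ΔY + cos φ·ΔZ = −(0.869287)(0.709271)(338.5) − (0.869287)(0.704936)(157.7) + (0.494308)(-42.0) = -326.10 m.
1° of latitude spans πR/180 = 111195 m, so Δφ = -326.10 / 111195 × 3600 = -10.558″.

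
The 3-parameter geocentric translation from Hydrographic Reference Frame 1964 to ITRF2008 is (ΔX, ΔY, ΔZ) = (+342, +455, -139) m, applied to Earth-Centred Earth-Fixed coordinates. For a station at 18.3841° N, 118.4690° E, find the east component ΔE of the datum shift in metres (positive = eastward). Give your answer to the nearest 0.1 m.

ΔE = -517.5 m

At φ = 18.3841°, λ = 118.4690°: sin φ = 0.315386, cos φ = 0.948964, sin λ = 0.879075, cos λ = -0.476683.
ΔE = −sin λ·ΔX + cos λ·ΔY = −(0.879075)·(342) + (-0.476683)·(455) = -517.53 m.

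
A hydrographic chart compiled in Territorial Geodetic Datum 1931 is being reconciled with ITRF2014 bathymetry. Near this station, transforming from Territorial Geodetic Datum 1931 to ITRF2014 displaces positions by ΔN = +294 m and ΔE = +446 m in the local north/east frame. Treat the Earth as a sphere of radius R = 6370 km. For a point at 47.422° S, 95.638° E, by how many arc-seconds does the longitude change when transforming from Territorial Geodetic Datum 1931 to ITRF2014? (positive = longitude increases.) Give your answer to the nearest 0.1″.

Δλ = 21.3″

At latitude -47.422°, cos φ = 0.676593.
One radian of longitude at latitude φ spans R cos φ, so Δλ = ΔE / (R cos φ) = 446.0 / (6370000 × 0.676593) = 1.0348e-04 rad = 21.345″.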